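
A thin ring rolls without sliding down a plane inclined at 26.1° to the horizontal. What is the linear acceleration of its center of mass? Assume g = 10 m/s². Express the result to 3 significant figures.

The moment of inertia is MR², giving k ≡ I/(MR²) = 1.
Along the incline Mg sinθ − f = Ma, and torque about the center fR = Iα = kMR²(a/R) gives f = kMa.
Eliminating f: Mg sinθ = (1+k)Ma, so a = g sinθ/(1+k) = 10 × sin26.1° / 2 ≈ 2.20 m/s².

a ≈ 2.20 m/s²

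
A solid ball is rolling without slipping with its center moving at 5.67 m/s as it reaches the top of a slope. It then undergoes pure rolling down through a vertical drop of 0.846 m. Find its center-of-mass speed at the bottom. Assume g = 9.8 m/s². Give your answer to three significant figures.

v ≈ 6.63 m/s

The moment of inertia is (2/5)MR², giving k ≡ I/(MR²) = 0.4.
Pure rolling means v = ωR; then KE = ½Mv² + ½I(v/R)² = ½(1+k)Mv² = (7/10)Mv².
Energy conservation: (7/10)Mv₀² + Mgh = (7/10)Mv², so v² = v₀² + 2gh/(1+k).
v = √(5.67² + 2×9.8×0.846/1.4) = √43.99 ≈ 6.63 m/s.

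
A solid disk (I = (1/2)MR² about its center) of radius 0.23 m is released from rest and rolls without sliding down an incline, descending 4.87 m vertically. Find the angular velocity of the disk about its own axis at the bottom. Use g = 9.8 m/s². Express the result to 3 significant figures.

ω ≈ 34.7 rad/s

Here I = (1/2)MR², so the shape factor k = I/(MR²) = 0.5.
Rolling without slipping gives ω = v/R, so the total kinetic energy is ½Mv² + ½Iω² = ½(1+k)Mv² = (3/4)Mv².
Energy conservation Mgh = ½(1+k)Mv² gives v = √(2gh/(1+k)) = √(2 × 9.8 × 4.87 / 1.5) = 7.977 m/s.
The angular speed follows from ω = v/R = 7.977/0.23 ≈ 34.7 rad/s.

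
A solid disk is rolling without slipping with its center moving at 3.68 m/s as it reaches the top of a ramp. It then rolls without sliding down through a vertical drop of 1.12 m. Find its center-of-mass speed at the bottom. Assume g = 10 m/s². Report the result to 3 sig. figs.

v ≈ 5.34 m/s

Here I = (1/2)MR², so the shape factor k = I/(MR²) = 0.5.
The rolling condition ω = v/R makes the rotational term ½I(v/R)² = ½kMv², so KE_total = ½(1+k)Mv² = (3/4)Mv².
Conserving energy between top and bottom: (3/4)Mv² = (3/4)Mv₀² + Mgh, hence v² = v₀² + 2gh/(1+k).
v = √(3.68² + 2×10×1.12/1.5) = √28.48 ≈ 5.34 m/s.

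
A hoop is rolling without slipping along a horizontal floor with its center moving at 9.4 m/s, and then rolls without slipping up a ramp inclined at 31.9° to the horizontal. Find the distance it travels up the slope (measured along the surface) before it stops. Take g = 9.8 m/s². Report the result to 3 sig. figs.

d ≈ 17.1 m

The moment of inertia is MR², giving k ≡ I/(MR²) = 1.
Rolling without slipping gives ω = v/R, so the total kinetic energy is ½Mv² + ½Iω² = ½(1+k)Mv² = Mv².
Setting this equal to Mgh gives the vertical rise h = (1+k)v₀²/(2g) = 2×9.4²/(2×9.8) = 9.016 m.
The distance along the slope is d = h/sinθ = 9.016/sin31.9° ≈ 17.1 m.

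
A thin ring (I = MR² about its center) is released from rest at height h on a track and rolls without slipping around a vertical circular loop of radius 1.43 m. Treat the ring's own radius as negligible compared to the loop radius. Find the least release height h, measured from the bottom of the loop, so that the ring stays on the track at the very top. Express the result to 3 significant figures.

h_min ≈ 4.29 m

Here I = MR², so the shape factor k = I/(MR²) = 1.
At the top, contact is just lost when gravity alone supplies the centripetal force: Mg = Mv_top²/r, i.e. v_top² = gr.
With ω = v/R, the kinetic energy at speed v is ½(1+k)Mv² = Mv².
Energy conservation from release (height h) to the top (height 2r): Mgh = Mg(2r) + M·gr.
Thus h_min = 2r + (1+k)r/2 = r(2 + 2/2) = 1.43 × 3 ≈ 4.29 m.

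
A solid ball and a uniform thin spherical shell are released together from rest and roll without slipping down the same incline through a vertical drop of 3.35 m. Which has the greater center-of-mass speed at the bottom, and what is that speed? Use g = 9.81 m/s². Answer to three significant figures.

For rolling without slipping, Mgh = ½(1+k)Mv² where k = I/(MR²), so v = √(2gh/(1+k)).
Solid ball: k = 0.4, giving v = √(2×9.81×3.35/1.4) = 6.852 m/s.
Uniform thin spherical shell: k = 2/3, giving v = √(2×9.81×3.35/1.667) = 6.28 m/s.
The smaller k wins: the solid ball, at ≈ 6.85 m/s.

the solid ball, at v ≈ 6.85 m/s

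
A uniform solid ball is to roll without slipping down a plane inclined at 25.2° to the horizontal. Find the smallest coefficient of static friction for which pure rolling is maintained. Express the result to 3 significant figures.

μ_min ≈ 0.134

Here I = (2/5)MR², so the shape factor k = I/(MR²) = 0.4.
Along the incline Mg sinθ − f = Ma, and torque about the center fR = Iα = kMR²(a/R) gives f = kMa.
These give a = g sinθ/(1+k) and the required friction f = kMg sinθ/(1+k).
The normal force is N = Mg cosθ, so μ_min = f/N = k tanθ/(1+k).
μ_min = 0.4 × tan25.2° / 1.4 ≈ 0.134.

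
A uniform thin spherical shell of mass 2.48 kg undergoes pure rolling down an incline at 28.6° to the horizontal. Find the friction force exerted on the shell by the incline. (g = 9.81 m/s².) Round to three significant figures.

f ≈ 4.66 N

Here I = (2/3)MR², so the shape factor k = I/(MR²) = 2/3.
Along the incline Mg sinθ − f = Ma, and torque about the center fR = Iα = kMR²(a/R) gives f = kMa.
Combining, a = g sinθ/(1+k) and f = kMa = kMg sinθ/(1+k).
f = (2/3) × 2.48 × 9.81 × sin28.6° / 1.667 ≈ 4.66 N.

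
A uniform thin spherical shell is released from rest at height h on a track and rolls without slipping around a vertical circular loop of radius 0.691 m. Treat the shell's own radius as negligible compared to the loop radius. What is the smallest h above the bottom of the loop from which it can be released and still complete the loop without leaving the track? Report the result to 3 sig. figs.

h_min ≈ 1.96 m

The moment of inertia is (2/3)MR², giving k ≡ I/(MR²) = 2/3.
At the top of the loop, the minimum-contact condition is Mg = Mv_top²/r, so v_top² = gr.
With ω = v/R, the kinetic energy at speed v is ½(1+k)Mv² = (5/6)Mv².
Energy conservation from release (height h) to the top (height 2r): Mgh = Mg(2r) + (5/6)M·gr.
Thus h_min = 2r + (1+k)r/2 = r(2 + 1.667/2) = 0.691 × 2.833 ≈ 1.96 m.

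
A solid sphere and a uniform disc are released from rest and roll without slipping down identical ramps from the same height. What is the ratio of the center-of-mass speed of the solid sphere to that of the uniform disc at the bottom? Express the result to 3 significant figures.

Each satisfies Mgh = ½(1+k)Mv² with k = I/(MR²), so v ∝ 1/√(1+k).
For the solid sphere k = 0.4; for the uniform disc k = 0.5.
v₁/v₂ = √((1+k₂)/(1+k₁)) = √(1.5/1.4) ≈ 1.04.

v_ratio ≈ 1.04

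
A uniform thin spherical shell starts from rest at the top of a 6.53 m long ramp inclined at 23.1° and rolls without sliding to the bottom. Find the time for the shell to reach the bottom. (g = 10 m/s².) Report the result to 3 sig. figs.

The moment of inertia is (2/3)MR², giving k ≡ I/(MR²) = 2/3.
Newton's second law down the slope: Mg sinθ − f = Ma. The torque equation fR = Iα (with α = a/R) gives f = kMa.
Hence a = g sinθ/(1+k) = 10×sin23.1°/1.667 = 2.354 m/s².
Starting from rest, L = ½at², so t = √(2L/a) = √(2×6.53/2.354) ≈ 2.36 s.

t ≈ 2.36 s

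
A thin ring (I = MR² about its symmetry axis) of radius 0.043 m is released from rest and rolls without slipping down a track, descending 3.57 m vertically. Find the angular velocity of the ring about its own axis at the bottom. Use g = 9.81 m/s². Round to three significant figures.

The moment of inertia is MR², giving k ≡ I/(MR²) = 1.
Pure rolling means v = ωR; then KE = ½Mv² + ½I(v/R)² = ½(1+k)Mv² = Mv².
Energy conservation Mgh = ½(1+k)Mv² gives v = √(2gh/(1+k)) = √(2 × 9.81 × 3.57 / 2) = 5.918 m/s.
The angular speed follows from ω = v/R = 5.918/0.043 ≈ 138 rad/s.

ω ≈ 138 rad/s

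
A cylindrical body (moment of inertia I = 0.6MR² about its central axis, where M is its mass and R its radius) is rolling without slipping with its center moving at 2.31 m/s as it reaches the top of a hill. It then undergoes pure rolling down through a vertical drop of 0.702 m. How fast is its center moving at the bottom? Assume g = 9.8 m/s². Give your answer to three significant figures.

The moment of inertia is 0.6MR², giving k ≡ I/(MR²) = 0.6.
Since it rolls without slipping, ω = v/R and KE = ½Mv² + ½Iω² = ½(1+k)Mv² = (4/5)Mv².
Conserving energy between top and bottom: (4/5)Mv² = (4/5)Mv₀² + Mgh, hence v² = v₀² + 2gh/(1+k).
v = √(2.31² + 2×9.8×0.702/1.6) = √13.94 ≈ 3.73 m/s.

v ≈ 3.73 m/s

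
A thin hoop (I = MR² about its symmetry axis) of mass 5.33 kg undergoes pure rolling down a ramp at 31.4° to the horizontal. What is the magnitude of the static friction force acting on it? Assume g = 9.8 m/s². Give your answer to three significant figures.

f ≈ 13.6 N

For this body I = MR², i.e. k = I/(MR²) = 1.
Translational: Mg sinθ − f = Ma. Rotational about the CM: fR = Iα = kMRa, so f = kMa.
Combining, a = g sinθ/(1+k) and f = kMa = kMg sinθ/(1+k).
f = 1 × 5.33 × 9.8 × sin31.4° / 2 ≈ 13.6 N.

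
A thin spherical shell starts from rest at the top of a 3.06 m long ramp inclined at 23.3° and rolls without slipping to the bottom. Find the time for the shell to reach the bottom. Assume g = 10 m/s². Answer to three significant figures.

t ≈ 1.61 s

For this body I = (2/3)MR², i.e. k = I/(MR²) = 2/3.
Along the incline Mg sinθ − f = Ma, and torque about the center fR = Iα = kMR²(a/R) gives f = kMa.
Hence a = g sinθ/(1+k) = 10×sin23.3°/1.667 = 2.373 m/s².
With constant a from rest, t = √(2L/a) = √(2·3.06/2.373) ≈ 1.61 s.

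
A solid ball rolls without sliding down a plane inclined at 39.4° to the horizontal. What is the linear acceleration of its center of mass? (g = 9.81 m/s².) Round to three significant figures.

a ≈ 4.45 m/s²

For this body I = (2/5)MR², i.e. k = I/(MR²) = 0.4.
Newton's second law down the slope: Mg sinθ − f = Ma. The torque equation fR = Iα (with α = a/R) gives f = kMa.
Eliminating f: Mg sinθ = (1+k)Ma, so a = g sinθ/(1+k) = 9.81 × sin39.4° / 1.4 ≈ 4.45 m/s².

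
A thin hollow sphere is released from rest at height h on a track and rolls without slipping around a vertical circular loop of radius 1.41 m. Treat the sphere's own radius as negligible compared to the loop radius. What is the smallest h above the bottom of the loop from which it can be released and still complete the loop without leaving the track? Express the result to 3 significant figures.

h_min ≈ 4.00 m

Here I = (2/3)MR², so the shape factor k = I/(MR²) = 2/3.
At the top, contact is just lost when gravity alone supplies the centripetal force: Mg = Mv_top²/r, i.e. v_top² = gr.
With ω = v/R, the kinetic energy at speed v is ½(1+k)Mv² = (5/6)Mv².
Energy conservation from release (height h) to the top (height 2r): Mgh = Mg(2r) + (5/6)M·gr.
Thus h_min = 2r + (1+k)r/2 = r(2 + 1.667/2) = 1.41 × 2.833 ≈ 4.00 m.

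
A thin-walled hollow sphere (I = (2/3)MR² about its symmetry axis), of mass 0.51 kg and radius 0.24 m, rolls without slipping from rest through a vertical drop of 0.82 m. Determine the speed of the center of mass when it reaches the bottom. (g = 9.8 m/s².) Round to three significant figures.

The moment of inertia is (2/3)MR², giving k ≡ I/(MR²) = 2/3.
Pure rolling means v = ωR; then KE = ½Mv² + ½I(v/R)² = ½(1+k)Mv² = (5/6)Mv².
Setting Mgh = (5/6)Mv² gives v = √(2gh/(1+k)) = √(2·9.8·0.82/1.667) ≈ 3.11 m/s.

v ≈ 3.11 m/s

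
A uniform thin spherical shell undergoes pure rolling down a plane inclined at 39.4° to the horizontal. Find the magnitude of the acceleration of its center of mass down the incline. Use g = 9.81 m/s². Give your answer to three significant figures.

a ≈ 3.74 m/s²

For this body I = (2/3)MR², i.e. k = I/(MR²) = 2/3.
Newton's second law down the slope: Mg sinθ − f = Ma. The torque equation fR = Iα (with α = a/R) gives f = kMa.
Eliminating f: Mg sinθ = (1+k)Ma, so a = g sinθ/(1+k) = 9.81 × sin39.4° / 1.667 ≈ 3.74 m/s².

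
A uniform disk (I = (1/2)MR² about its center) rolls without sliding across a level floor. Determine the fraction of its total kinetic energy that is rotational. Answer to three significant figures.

fraction ≈ 0.333

Here I = (1/2)MR², so the shape factor k = I/(MR²) = 0.5.
Since ω = v/R, the translational part is ½Mv² and the rotational part is ½I(v/R)² = ½kMv²; the total is ½(1+k)Mv².
The rotational fraction is therefore k/(1+k) = 0.5/1.5 ≈ 0.333.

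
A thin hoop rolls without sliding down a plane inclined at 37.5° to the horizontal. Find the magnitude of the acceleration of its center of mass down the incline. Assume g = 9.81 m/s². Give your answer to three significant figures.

Here I = MR², so the shape factor k = I/(MR²) = 1.
Translational: Mg sinθ − f = Ma. Rotational about the CM: fR = Iα = kMRa, so f = kMa.
Eliminating f: Mg sinθ = (1+k)Ma, so a = g sinθ/(1+k) = 9.81 × sin37.5° / 2 ≈ 2.99 m/s².

a ≈ 2.99 m/s²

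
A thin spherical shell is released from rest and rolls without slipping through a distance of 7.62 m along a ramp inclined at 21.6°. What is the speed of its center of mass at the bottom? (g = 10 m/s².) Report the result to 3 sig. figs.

v ≈ 5.80 m/s

For this body I = (2/3)MR², i.e. k = I/(MR²) = 2/3.
Pure rolling means v = ωR; then KE = ½Mv² + ½I(v/R)² = ½(1+k)Mv² = (5/6)Mv².
The vertical drop is h = L sinθ = 7.62 × sin21.6° = 2.805 m.
Energy conservation: Mgh = (5/6)Mv², so v = √(2gh/(1+k)) = √(2 × 10 × 2.805 / 1.667) ≈ 5.80 m/s.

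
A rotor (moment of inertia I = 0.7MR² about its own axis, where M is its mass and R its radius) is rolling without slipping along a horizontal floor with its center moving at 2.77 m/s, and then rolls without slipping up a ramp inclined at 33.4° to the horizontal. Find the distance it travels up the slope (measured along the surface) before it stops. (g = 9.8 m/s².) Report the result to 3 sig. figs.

d ≈ 1.21 m

With I = 0.7MR², the ratio k = I/(MR²) is 0.7.
The rolling condition ω = v/R makes the rotational term ½I(v/R)² = ½kMv², so KE_total = ½(1+k)Mv² = (17/20)Mv².
Setting this equal to Mgh gives the vertical rise h = (1+k)v₀²/(2g) = 1.7×2.77²/(2×9.8) = 0.6655 m.
The distance along the slope is d = h/sinθ = 0.6655/sin33.4° ≈ 1.21 m.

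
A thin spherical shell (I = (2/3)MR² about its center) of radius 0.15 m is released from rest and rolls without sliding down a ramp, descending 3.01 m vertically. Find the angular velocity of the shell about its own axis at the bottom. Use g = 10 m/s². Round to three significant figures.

Here I = (2/3)MR², so the shape factor k = I/(MR²) = 2/3.
Pure rolling means v = ωR; then KE = ½Mv² + ½I(v/R)² = ½(1+k)Mv² = (5/6)Mv².
Energy conservation Mgh = ½(1+k)Mv² gives v = √(2gh/(1+k)) = √(2 × 10 × 3.01 / 1.667) = 6.01 m/s.
Then ω = v/R = 6.01 / 0.15 ≈ 40.1 rad/s.

ω ≈ 40.1 rad/s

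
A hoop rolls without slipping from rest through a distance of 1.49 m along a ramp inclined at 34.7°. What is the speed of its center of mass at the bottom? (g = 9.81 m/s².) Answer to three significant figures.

Here I = MR², so the shape factor k = I/(MR²) = 1.
The rolling condition ω = v/R makes the rotational term ½I(v/R)² = ½kMv², so KE_total = ½(1+k)Mv² = Mv².
The vertical drop is h = L sinθ = 1.49 × sin34.7° = 0.8482 m.
Energy conservation: Mgh = Mv², so v = √(2gh/(1+k)) = √(2 × 9.81 × 0.8482 / 2) ≈ 2.88 m/s.

v ≈ 2.88 m/s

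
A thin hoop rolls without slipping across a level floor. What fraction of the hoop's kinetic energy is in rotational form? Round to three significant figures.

With I = MR², the ratio k = I/(MR²) is 1.
With ω = v/R, KE_trans = ½Mv² and KE_rot = ½Iω² = ½kMv², so KE_total = ½(1+k)Mv².
The rotational fraction is therefore k/(1+k) = 1/2 ≈ 0.500.

fraction ≈ 0.500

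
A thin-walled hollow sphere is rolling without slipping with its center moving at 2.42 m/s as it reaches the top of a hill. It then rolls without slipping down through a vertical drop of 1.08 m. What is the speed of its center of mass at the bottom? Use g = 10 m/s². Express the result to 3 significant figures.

v ≈ 4.34 m/s

Here I = (2/3)MR², so the shape factor k = I/(MR²) = 2/3.
Since it rolls without slipping, ω = v/R and KE = ½Mv² + ½Iω² = ½(1+k)Mv² = (5/6)Mv².
Conserving energy between top and bottom: (5/6)Mv² = (5/6)Mv₀² + Mgh, hence v² = v₀² + 2gh/(1+k).
v = √(2.42² + 2×10×1.08/1.667) = √18.82 ≈ 4.34 m/s.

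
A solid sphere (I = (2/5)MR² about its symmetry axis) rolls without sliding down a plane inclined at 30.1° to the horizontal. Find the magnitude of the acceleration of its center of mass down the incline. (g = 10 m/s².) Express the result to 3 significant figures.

a ≈ 3.58 m/s²

With I = (2/5)MR², the ratio k = I/(MR²) is 0.4.
Translational: Mg sinθ − f = Ma. Rotational about the CM: fR = Iα = kMRa, so f = kMa.
Eliminating f: Mg sinθ = (1+k)Ma, so a = g sinθ/(1+k) = 10 × sin30.1° / 1.4 ≈ 3.58 m/s².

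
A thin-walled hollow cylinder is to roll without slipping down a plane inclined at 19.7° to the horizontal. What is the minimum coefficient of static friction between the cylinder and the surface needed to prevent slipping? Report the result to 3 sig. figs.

μ_min ≈ 0.179

The moment of inertia is MR², giving k ≡ I/(MR²) = 1.
Newton's second law down the slope: Mg sinθ − f = Ma. The torque equation fR = Iα (with α = a/R) gives f = kMa.
These give a = g sinθ/(1+k) and the required friction f = kMg sinθ/(1+k).
With N = Mg cosθ, the no-slip condition f ≤ μN gives μ_min = f/N = k tanθ/(1+k).
μ_min = 1 × tan19.7° / 2 ≈ 0.179.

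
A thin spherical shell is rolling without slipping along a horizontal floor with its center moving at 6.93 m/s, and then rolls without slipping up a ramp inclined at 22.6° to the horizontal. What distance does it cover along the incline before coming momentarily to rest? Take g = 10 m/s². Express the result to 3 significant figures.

Here I = (2/3)MR², so the shape factor k = I/(MR²) = 2/3.
The rolling condition ω = v/R makes the rotational term ½I(v/R)² = ½kMv², so KE_total = ½(1+k)Mv² = (5/6)Mv².
Setting this equal to Mgh gives the vertical rise h = (1+k)v₀²/(2g) = 1.667×6.93²/(2×10) = 4.002 m.
Along the incline, d = h/sinθ = 4.002/sin22.6° ≈ 10.4 m.

d ≈ 10.4 m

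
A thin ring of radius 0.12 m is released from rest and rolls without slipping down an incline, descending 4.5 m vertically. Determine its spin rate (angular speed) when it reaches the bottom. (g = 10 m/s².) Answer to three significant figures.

ω ≈ 55.9 rad/s

For this body I = MR², i.e. k = I/(MR²) = 1.
Since it rolls without slipping, ω = v/R and KE = ½Mv² + ½Iω² = ½(1+k)Mv² = Mv².
Energy conservation Mgh = ½(1+k)Mv² gives v = √(2gh/(1+k)) = √(2 × 10 × 4.5 / 2) = 6.708 m/s.
Then ω = v/R = 6.708 / 0.12 ≈ 55.9 rad/s.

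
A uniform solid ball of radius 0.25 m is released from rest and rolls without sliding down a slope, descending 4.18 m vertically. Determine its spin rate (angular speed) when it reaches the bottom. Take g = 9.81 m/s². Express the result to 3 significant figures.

For this body I = (2/5)MR², i.e. k = I/(MR²) = 0.4.
Pure rolling means v = ωR; then KE = ½Mv² + ½I(v/R)² = ½(1+k)Mv² = (7/10)Mv².
Energy conservation Mgh = ½(1+k)Mv² gives v = √(2gh/(1+k)) = √(2 × 9.81 × 4.18 / 1.4) = 7.654 m/s.
Then ω = v/R = 7.654 / 0.25 ≈ 30.6 rad/s.

ω ≈ 30.6 rad/s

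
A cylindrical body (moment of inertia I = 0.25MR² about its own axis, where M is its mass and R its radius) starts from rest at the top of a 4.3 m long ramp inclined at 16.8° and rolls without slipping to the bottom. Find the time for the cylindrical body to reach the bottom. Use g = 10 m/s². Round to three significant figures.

t ≈ 1.93 s

Here I = 0.25MR², so the shape factor k = I/(MR²) = 0.25.
Translational: Mg sinθ − f = Ma. Rotational about the CM: fR = Iα = kMRa, so f = kMa.
Hence a = g sinθ/(1+k) = 10×sin16.8°/1.25 = 2.312 m/s².
Starting from rest, L = ½at², so t = √(2L/a) = √(2×4.3/2.312) ≈ 1.93 s.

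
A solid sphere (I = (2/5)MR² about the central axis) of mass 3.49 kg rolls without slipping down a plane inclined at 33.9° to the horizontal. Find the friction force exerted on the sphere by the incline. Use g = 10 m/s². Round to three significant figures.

f ≈ 5.56 N

The moment of inertia is (2/5)MR², giving k ≡ I/(MR²) = 0.4.
Along the incline Mg sinθ − f = Ma, and torque about the center fR = Iα = kMR²(a/R) gives f = kMa.
Combining, a = g sinθ/(1+k) and f = kMa = kMg sinθ/(1+k).
f = 0.4 × 3.49 × 10 × sin33.9° / 1.4 ≈ 5.56 N.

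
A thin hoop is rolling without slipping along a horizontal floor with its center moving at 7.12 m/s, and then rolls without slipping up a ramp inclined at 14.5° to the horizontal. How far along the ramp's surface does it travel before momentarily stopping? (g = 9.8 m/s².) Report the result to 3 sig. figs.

d ≈ 20.7 m

Here I = MR², so the shape factor k = I/(MR²) = 1.
Pure rolling means v = ωR; then KE = ½Mv² + ½I(v/R)² = ½(1+k)Mv² = Mv².
Setting this equal to Mgh gives the vertical rise h = (1+k)v₀²/(2g) = 2×7.12²/(2×9.8) = 5.173 m.
Along the incline, d = h/sinθ = 5.173/sin14.5° ≈ 20.7 m.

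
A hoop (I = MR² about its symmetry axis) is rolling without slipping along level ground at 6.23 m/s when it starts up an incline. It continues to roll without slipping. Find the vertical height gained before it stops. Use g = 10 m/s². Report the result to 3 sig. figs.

Here I = MR², so the shape factor k = I/(MR²) = 1.
Since it rolls without slipping, ω = v/R and KE = ½Mv² + ½Iω² = ½(1+k)Mv² = Mv².
At the top the kinetic energy is zero, so Mv₀² = Mgh.
Thus h = (1+k)v₀²/(2g) = 2 × 6.23² / (2 × 10) ≈ 3.88 m.

h ≈ 3.88 m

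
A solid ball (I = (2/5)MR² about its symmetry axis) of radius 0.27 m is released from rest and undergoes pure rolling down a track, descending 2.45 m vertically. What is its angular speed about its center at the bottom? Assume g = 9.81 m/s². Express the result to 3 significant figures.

ω ≈ 21.7 rad/s

The moment of inertia is (2/5)MR², giving k ≡ I/(MR²) = 0.4.
Since it rolls without slipping, ω = v/R and KE = ½Mv² + ½Iω² = ½(1+k)Mv² = (7/10)Mv².
Energy conservation Mgh = ½(1+k)Mv² gives v = √(2gh/(1+k)) = √(2 × 9.81 × 2.45 / 1.4) = 5.86 m/s.
Then ω = v/R = 5.86 / 0.27 ≈ 21.7 rad/s.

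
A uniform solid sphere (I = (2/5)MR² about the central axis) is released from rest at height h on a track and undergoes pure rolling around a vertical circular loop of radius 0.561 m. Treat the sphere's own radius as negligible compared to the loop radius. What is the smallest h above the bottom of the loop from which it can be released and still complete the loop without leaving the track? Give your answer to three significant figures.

h_min ≈ 1.51 m

Here I = (2/5)MR², so the shape factor k = I/(MR²) = 0.4.
At the top of the loop, the minimum-contact condition is Mg = Mv_top²/r, so v_top² = gr.
With ω = v/R, the kinetic energy at speed v is ½(1+k)Mv² = (7/10)Mv².
Energy conservation from release (height h) to the top (height 2r): Mgh = Mg(2r) + (7/10)M·gr.
Thus h_min = 2r + (1+k)r/2 = r(2 + 1.4/2) = 0.561 × 2.7 ≈ 1.51 m.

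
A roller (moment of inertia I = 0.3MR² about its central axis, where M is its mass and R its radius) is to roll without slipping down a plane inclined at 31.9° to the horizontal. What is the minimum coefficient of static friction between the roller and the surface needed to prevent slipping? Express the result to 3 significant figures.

With I = 0.3MR², the ratio k = I/(MR²) is 0.3.
Along the incline Mg sinθ − f = Ma, and torque about the center fR = Iα = kMR²(a/R) gives f = kMa.
These give a = g sinθ/(1+k) and the required friction f = kMg sinθ/(1+k).
The normal force is N = Mg cosθ, so μ_min = f/N = k tanθ/(1+k).
μ_min = 0.3 × tan31.9° / 1.3 ≈ 0.144.

μ_min ≈ 0.144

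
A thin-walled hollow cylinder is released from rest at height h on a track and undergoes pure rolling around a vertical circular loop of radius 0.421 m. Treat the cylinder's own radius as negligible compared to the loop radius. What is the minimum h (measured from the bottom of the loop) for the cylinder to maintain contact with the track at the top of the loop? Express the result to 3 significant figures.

For this body I = MR², i.e. k = I/(MR²) = 1.
At the top, contact is just lost when gravity alone supplies the centripetal force: Mg = Mv_top²/r, i.e. v_top² = gr.
With ω = v/R, the kinetic energy at speed v is ½(1+k)Mv² = Mv².
Energy conservation from release (height h) to the top (height 2r): Mgh = Mg(2r) + M·gr.
Thus h_min = 2r + (1+k)r/2 = r(2 + 2/2) = 0.421 × 3 ≈ 1.26 m.

h_min ≈ 1.26 m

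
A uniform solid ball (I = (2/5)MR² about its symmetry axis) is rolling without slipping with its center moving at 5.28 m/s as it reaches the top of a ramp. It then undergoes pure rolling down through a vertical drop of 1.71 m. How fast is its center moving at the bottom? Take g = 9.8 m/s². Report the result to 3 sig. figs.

The moment of inertia is (2/5)MR², giving k ≡ I/(MR²) = 0.4.
Since it rolls without slipping, ω = v/R and KE = ½Mv² + ½Iω² = ½(1+k)Mv² = (7/10)Mv².
Energy conservation: (7/10)Mv₀² + Mgh = (7/10)Mv², so v² = v₀² + 2gh/(1+k).
v = √(5.28² + 2×9.8×1.71/1.4) = √51.82 ≈ 7.20 m/s.

v ≈ 7.20 m/s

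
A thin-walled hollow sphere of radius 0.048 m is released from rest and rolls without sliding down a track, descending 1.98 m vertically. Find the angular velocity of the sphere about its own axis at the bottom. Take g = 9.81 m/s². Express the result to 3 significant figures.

Here I = (2/3)MR², so the shape factor k = I/(MR²) = 2/3.
Rolling without slipping gives ω = v/R, so the total kinetic energy is ½Mv² + ½Iω² = ½(1+k)Mv² = (5/6)Mv².
Energy conservation Mgh = ½(1+k)Mv² gives v = √(2gh/(1+k)) = √(2 × 9.81 × 1.98 / 1.667) = 4.828 m/s.
Then ω = v/R = 4.828 / 0.048 ≈ 101 rad/s.

ω ≈ 101 rad/s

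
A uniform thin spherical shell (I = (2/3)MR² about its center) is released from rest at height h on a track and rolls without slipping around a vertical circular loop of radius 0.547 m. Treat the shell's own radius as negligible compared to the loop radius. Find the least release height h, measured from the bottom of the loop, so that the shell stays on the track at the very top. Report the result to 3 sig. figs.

For this body I = (2/3)MR², i.e. k = I/(MR²) = 2/3.
At the top of the loop, the minimum-contact condition is Mg = Mv_top²/r, so v_top² = gr.
With ω = v/R, the kinetic energy at speed v is ½(1+k)Mv² = (5/6)Mv².
Energy conservation from release (height h) to the top (height 2r): Mgh = Mg(2r) + (5/6)M·gr.
Thus h_min = 2r + (1+k)r/2 = r(2 + 1.667/2) = 0.547 × 2.833 ≈ 1.55 m.

h_min ≈ 1.55 m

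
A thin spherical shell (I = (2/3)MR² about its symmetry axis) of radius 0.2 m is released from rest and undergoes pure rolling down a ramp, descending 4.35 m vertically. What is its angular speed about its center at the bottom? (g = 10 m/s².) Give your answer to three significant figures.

ω ≈ 36.1 rad/s

Here I = (2/3)MR², so the shape factor k = I/(MR²) = 2/3.
The rolling condition ω = v/R makes the rotational term ½I(v/R)² = ½kMv², so KE_total = ½(1+k)Mv² = (5/6)Mv².
Energy conservation Mgh = ½(1+k)Mv² gives v = √(2gh/(1+k)) = √(2 × 10 × 4.35 / 1.667) = 7.225 m/s.
Then ω = v/R = 7.225 / 0.2 ≈ 36.1 rad/s.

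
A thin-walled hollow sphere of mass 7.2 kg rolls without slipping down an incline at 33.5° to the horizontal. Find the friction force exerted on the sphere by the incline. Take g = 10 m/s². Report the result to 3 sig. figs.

Here I = (2/3)MR², so the shape factor k = I/(MR²) = 2/3.
Along the incline Mg sinθ − f = Ma, and torque about the center fR = Iα = kMR²(a/R) gives f = kMa.
Combining, a = g sinθ/(1+k) and f = kMa = kMg sinθ/(1+k).
f = (2/3) × 7.2 × 10 × sin33.5° / 1.667 ≈ 15.9 N.

f ≈ 15.9 N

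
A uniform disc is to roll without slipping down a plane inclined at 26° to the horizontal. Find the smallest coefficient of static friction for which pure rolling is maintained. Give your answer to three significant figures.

μ_min ≈ 0.163

The moment of inertia is (1/2)MR², giving k ≡ I/(MR²) = 0.5.
Along the incline Mg sinθ − f = Ma, and torque about the center fR = Iα = kMR²(a/R) gives f = kMa.
These give a = g sinθ/(1+k) and the required friction f = kMg sinθ/(1+k).
The normal force is N = Mg cosθ, so μ_min = f/N = k tanθ/(1+k).
μ_min = 0.5 × tan26° / 1.5 ≈ 0.163.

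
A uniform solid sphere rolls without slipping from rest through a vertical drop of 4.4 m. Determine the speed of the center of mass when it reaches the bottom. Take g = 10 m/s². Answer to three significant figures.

v ≈ 7.93 m/s

The moment of inertia is (2/5)MR², giving k ≡ I/(MR²) = 0.4.
The rolling condition ω = v/R makes the rotational term ½I(v/R)² = ½kMv², so KE_total = ½(1+k)Mv² = (7/10)Mv².
Setting Mgh = (7/10)Mv² gives v = √(2gh/(1+k)) = √(2·10·4.4/1.4) ≈ 7.93 m/s.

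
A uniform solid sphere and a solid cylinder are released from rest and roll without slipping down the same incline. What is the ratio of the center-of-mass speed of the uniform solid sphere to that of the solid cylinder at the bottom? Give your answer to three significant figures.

Each satisfies Mgh = ½(1+k)Mv² with k = I/(MR²), so v ∝ 1/√(1+k).
For the uniform solid sphere k = 0.4; for the solid cylinder k = 0.5.
v₁/v₂ = √((1+k₂)/(1+k₁)) = √(1.5/1.4) ≈ 1.04.

v_ratio ≈ 1.04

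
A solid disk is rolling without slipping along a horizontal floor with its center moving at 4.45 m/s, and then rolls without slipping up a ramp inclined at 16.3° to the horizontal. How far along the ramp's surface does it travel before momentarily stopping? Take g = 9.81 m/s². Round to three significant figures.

For this body I = (1/2)MR², i.e. k = I/(MR²) = 0.5.
Since it rolls without slipping, ω = v/R and KE = ½Mv² + ½Iω² = ½(1+k)Mv² = (3/4)Mv².
Setting this equal to Mgh gives the vertical rise h = (1+k)v₀²/(2g) = 1.5×4.45²/(2×9.81) = 1.514 m.
The distance along the slope is d = h/sinθ = 1.514/sin16.3° ≈ 5.39 m.

d ≈ 5.39 m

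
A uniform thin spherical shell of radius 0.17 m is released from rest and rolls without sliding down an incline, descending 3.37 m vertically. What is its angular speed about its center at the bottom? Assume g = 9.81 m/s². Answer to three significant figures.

ω ≈ 37.1 rad/s

Here I = (2/3)MR², so the shape factor k = I/(MR²) = 2/3.
The rolling condition ω = v/R makes the rotational term ½I(v/R)² = ½kMv², so KE_total = ½(1+k)Mv² = (5/6)Mv².
Energy conservation Mgh = ½(1+k)Mv² gives v = √(2gh/(1+k)) = √(2 × 9.81 × 3.37 / 1.667) = 6.299 m/s.
The angular speed follows from ω = v/R = 6.299/0.17 ≈ 37.1 rad/s.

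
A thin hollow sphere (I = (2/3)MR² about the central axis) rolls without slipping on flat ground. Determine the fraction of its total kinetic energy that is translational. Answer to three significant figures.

fraction ≈ 0.600

For this body I = (2/3)MR², i.e. k = I/(MR²) = 2/3.
Since ω = v/R, the translational part is ½Mv² and the rotational part is ½I(v/R)² = ½kMv²; the total is ½(1+k)Mv².
The translational fraction is therefore 1/(1+k) = 1/1.667 ≈ 0.600.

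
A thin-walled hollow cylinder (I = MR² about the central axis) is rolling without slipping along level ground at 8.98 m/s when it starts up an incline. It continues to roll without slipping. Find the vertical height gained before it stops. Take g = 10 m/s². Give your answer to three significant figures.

For this body I = MR², i.e. k = I/(MR²) = 1.
The rolling condition ω = v/R makes the rotational term ½I(v/R)² = ½kMv², so KE_total = ½(1+k)Mv² = Mv².
All of this converts to potential energy at the highest point: Mv₀² = Mgh.
Thus h = (1+k)v₀²/(2g) = 2 × 8.98² / (2 × 10) ≈ 8.06 m.

h ≈ 8.06 m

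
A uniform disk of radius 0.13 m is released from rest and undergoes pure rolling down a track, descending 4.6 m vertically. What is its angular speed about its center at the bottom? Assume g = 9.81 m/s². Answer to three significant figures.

The moment of inertia is (1/2)MR², giving k ≡ I/(MR²) = 0.5.
Since it rolls without slipping, ω = v/R and KE = ½Mv² + ½Iω² = ½(1+k)Mv² = (3/4)Mv².
Energy conservation Mgh = ½(1+k)Mv² gives v = √(2gh/(1+k)) = √(2 × 9.81 × 4.6 / 1.5) = 7.757 m/s.
Then ω = v/R = 7.757 / 0.13 ≈ 59.7 rad/s.

ω ≈ 59.7 rad/s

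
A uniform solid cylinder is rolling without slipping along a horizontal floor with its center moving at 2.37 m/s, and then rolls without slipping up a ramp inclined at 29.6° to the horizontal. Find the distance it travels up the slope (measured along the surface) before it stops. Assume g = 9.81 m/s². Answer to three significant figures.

d ≈ 0.869 m

With I = (1/2)MR², the ratio k = I/(MR²) is 0.5.
Rolling without slipping gives ω = v/R, so the total kinetic energy is ½Mv² + ½Iω² = ½(1+k)Mv² = (3/4)Mv².
Setting this equal to Mgh gives the vertical rise h = (1+k)v₀²/(2g) = 1.5×2.37²/(2×9.81) = 0.4294 m.
Along the incline, d = h/sinθ = 0.4294/sin29.6° ≈ 0.869 m.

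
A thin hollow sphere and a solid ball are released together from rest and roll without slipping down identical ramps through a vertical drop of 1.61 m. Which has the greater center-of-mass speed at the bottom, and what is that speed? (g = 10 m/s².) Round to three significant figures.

For rolling without slipping, Mgh = ½(1+k)Mv² where k = I/(MR²), so v = √(2gh/(1+k)).
Thin hollow sphere: k = 2/3, giving v = √(2×10×1.61/1.667) = 4.395 m/s.
Solid ball: k = 0.4, giving v = √(2×10×1.61/1.4) = 4.796 m/s.
The smaller k wins: the solid ball, at ≈ 4.80 m/s.

the solid ball, at v ≈ 4.80 m/s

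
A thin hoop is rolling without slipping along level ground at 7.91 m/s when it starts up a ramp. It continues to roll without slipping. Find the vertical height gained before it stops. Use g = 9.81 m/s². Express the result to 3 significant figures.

h ≈ 6.38 m

With I = MR², the ratio k = I/(MR²) is 1.
Since it rolls without slipping, ω = v/R and KE = ½Mv² + ½Iω² = ½(1+k)Mv² = Mv².
At the top the kinetic energy is zero, so Mv₀² = Mgh.
Thus h = (1+k)v₀²/(2g) = 2 × 7.91² / (2 × 9.81) ≈ 6.38 m.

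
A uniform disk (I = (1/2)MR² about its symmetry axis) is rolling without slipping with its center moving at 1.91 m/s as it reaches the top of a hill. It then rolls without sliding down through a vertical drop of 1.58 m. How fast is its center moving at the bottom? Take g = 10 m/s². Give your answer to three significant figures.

For this body I = (1/2)MR², i.e. k = I/(MR²) = 0.5.
Rolling without slipping gives ω = v/R, so the total kinetic energy is ½Mv² + ½Iω² = ½(1+k)Mv² = (3/4)Mv².
Energy conservation: (3/4)Mv₀² + Mgh = (3/4)Mv², so v² = v₀² + 2gh/(1+k).
v = √(1.91² + 2×10×1.58/1.5) = √24.71 ≈ 4.97 m/s.

v ≈ 4.97 m/s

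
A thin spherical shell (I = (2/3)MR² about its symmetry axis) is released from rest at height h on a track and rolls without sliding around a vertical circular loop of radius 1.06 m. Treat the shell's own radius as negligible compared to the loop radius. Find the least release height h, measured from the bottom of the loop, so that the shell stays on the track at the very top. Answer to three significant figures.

h_min ≈ 3.00 m

With I = (2/3)MR², the ratio k = I/(MR²) is 2/3.
At the top of the loop, the minimum-contact condition is Mg = Mv_top²/r, so v_top² = gr.
With ω = v/R, the kinetic energy at speed v is ½(1+k)Mv² = (5/6)Mv².
Energy conservation from release (height h) to the top (height 2r): Mgh = Mg(2r) + (5/6)M·gr.
Thus h_min = 2r + (1+k)r/2 = r(2 + 1.667/2) = 1.06 × 2.833 ≈ 3.00 m.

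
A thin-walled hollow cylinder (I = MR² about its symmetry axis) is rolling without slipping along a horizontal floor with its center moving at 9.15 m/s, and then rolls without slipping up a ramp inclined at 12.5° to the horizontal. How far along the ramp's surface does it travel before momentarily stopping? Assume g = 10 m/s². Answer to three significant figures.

For this body I = MR², i.e. k = I/(MR²) = 1.
Rolling without slipping gives ω = v/R, so the total kinetic energy is ½Mv² + ½Iω² = ½(1+k)Mv² = Mv².
Setting this equal to Mgh gives the vertical rise h = (1+k)v₀²/(2g) = 2×9.15²/(2×10) = 8.372 m.
Along the incline, d = h/sinθ = 8.372/sin12.5° ≈ 38.7 m.

d ≈ 38.7 m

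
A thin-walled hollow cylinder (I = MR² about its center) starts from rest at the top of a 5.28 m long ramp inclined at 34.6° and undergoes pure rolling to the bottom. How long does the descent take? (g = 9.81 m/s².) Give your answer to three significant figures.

The moment of inertia is MR², giving k ≡ I/(MR²) = 1.
Along the incline Mg sinθ − f = Ma, and torque about the center fR = Iα = kMR²(a/R) gives f = kMa.
Hence a = g sinθ/(1+k) = 9.81×sin34.6°/2 = 2.785 m/s².
With constant a from rest, t = √(2L/a) = √(2·5.28/2.785) ≈ 1.95 s.

t ≈ 1.95 s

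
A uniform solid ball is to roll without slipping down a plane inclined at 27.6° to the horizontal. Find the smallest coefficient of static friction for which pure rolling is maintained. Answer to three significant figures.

With I = (2/5)MR², the ratio k = I/(MR²) is 0.4.
Along the incline Mg sinθ − f = Ma, and torque about the center fR = Iα = kMR²(a/R) gives f = kMa.
These give a = g sinθ/(1+k) and the required friction f = kMg sinθ/(1+k).
With N = Mg cosθ, the no-slip condition f ≤ μN gives μ_min = f/N = k tanθ/(1+k).
μ_min = 0.4 × tan27.6° / 1.4 ≈ 0.149.

μ_min ≈ 0.149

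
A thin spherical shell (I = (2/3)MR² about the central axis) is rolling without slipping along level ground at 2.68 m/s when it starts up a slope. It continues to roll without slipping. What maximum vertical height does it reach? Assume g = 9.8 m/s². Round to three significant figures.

For this body I = (2/3)MR², i.e. k = I/(MR²) = 2/3.
Pure rolling means v = ωR; then KE = ½Mv² + ½I(v/R)² = ½(1+k)Mv² = (5/6)Mv².
At the top the kinetic energy is zero, so (5/6)Mv₀² = Mgh.
Thus h = (1+k)v₀²/(2g) = 1.667 × 2.68² / (2 × 9.8) ≈ 0.611 m.

h ≈ 0.611 m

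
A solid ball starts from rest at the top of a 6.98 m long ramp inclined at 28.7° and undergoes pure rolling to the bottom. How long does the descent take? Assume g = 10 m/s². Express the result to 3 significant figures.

t ≈ 2.02 s

Here I = (2/5)MR², so the shape factor k = I/(MR²) = 0.4.
Translational: Mg sinθ − f = Ma. Rotational about the CM: fR = Iα = kMRa, so f = kMa.
Hence a = g sinθ/(1+k) = 10×sin28.7°/1.4 = 3.43 m/s².
With constant a from rest, t = √(2L/a) = √(2·6.98/3.43) ≈ 2.02 s.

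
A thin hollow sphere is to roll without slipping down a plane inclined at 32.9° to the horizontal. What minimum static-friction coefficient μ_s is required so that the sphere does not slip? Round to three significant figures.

Here I = (2/3)MR², so the shape factor k = I/(MR²) = 2/3.
Along the incline Mg sinθ − f = Ma, and torque about the center fR = Iα = kMR²(a/R) gives f = kMa.
These give a = g sinθ/(1+k) and the required friction f = kMg sinθ/(1+k).
With N = Mg cosθ, the no-slip condition f ≤ μN gives μ_min = f/N = k tanθ/(1+k).
μ_min = (2/3) × tan32.9° / 1.667 ≈ 0.259.

μ_min ≈ 0.259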